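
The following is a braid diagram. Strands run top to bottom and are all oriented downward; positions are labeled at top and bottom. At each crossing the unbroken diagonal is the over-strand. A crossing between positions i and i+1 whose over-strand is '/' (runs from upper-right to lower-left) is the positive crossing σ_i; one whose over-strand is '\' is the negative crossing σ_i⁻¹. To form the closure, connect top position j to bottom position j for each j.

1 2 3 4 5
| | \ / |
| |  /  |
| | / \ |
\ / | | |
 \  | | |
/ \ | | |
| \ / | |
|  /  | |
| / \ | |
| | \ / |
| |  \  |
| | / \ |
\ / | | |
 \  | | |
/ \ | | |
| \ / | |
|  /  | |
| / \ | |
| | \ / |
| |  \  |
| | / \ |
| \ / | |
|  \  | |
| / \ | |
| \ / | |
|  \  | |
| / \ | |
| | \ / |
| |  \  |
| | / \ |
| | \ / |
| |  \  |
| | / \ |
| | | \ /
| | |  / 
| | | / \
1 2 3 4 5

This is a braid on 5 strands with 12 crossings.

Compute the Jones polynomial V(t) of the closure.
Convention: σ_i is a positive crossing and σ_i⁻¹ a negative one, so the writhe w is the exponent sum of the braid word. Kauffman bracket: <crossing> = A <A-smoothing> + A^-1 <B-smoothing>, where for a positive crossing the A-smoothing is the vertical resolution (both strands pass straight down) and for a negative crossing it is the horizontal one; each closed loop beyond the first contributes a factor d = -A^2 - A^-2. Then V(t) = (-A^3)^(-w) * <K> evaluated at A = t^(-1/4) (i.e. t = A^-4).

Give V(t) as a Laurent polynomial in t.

Reading the diagram top to bottom ('/'-over between positions i,i+1 = s_i, '\'-over = s_i^-1): braid word = s3 s1^-1 s2 s3^-1 s1^-1 s2 s3^-1 s2^-1 s2^-1 s3^-1 s3^-1 s4.
The presented braid s3 s1^-1 s2 s3^-1 s1^-1 s2 s3^-1 s2^-1 s2^-1 s3^-1 s3^-1 s4 on 5 strands reduces by inverse Markov moves (closure unchanged at each step):
  Destabilize: the word has the form β·s4 where s4 occurs only as the final letter (β ∈ B_4); drop it and the last strand → 4 strands.
  Deconjugate: the word is γ·β·γ⁻¹ with γ = s3 (prefix) and γ⁻¹ = s3^-1 (suffix); strip both.
Reduced to β = s1^-1 s2 s3^-1 s1^-1 s2 s3^-1 s2^-1 s2^-1 s3^-1 on 4 strands, 9 crossings.
Compute on β:
Braid: s1^-1 s2 s3^-1 s1^-1 s2 s3^-1 s2^-1 s2^-1 s3^-1 on 4 strands, 9 crossings.
Writhe w = (#positive) - (#negative) = 2 - 7 = -5.
Computing the Kauffman bracket via state sum. There are 2^9 = 512 states.
For each crossing: s=0 is the vertical smoothing, s=1 horizontal. Crossing k contributes A^(sign_k * (1 - 2*s_k)); loop factor d = -A^2 - A^-2.
Tabulate the states by total A-exponent and number of loops L (A-exp: L × count):
  A^9: L=5 ×1
  A^7: L=4 ×9
  A^5: L=3 ×33, L=5 ×3
  A^3: L=2 ×59, L=4 ×25
  A^1: L=1 ×42, L=3 ×80, L=5 ×4
  A^-1: L=2 ×93, L=4 ×33
  A^-3: L=1 ×19, L=3 ×58, L=5 ×7
  A^-5: L=2 ×19, L=4 ×16, L=6 ×1
  A^-7: L=3 ×7, L=5 ×2
  A^-9: L=4 ×1
Each group contributes A^e * Σ count * d^(L-1):
Powers of d = -A^2 - A^-2: d^2 = A^4 + 2 + A^-4; d^3 = -A^6 - 3*A^2 - 3*A^-2 - A^-6; d^4 = A^8 + 4*A^4 + 6 + 4*A^-4 + A^-8; d^5 = -A^10 - 5*A^6 - 10*A^2 - 10*A^-2 - 5*A^-6 - A^-10.
  A^9 * (d^4) = A^17 + 4*A^13 + 6*A^9 + 4*A^5 + A
  A^7 * (9*d^3) = -9*A^13 - 27*A^9 - 27*A^5 - 9*A
  A^5 * (33*d^2 + 3*d^4) = 3*A^13 + 45*A^9 + 84*A^5 + 45*A + 3*A^-3
  A^3 * (59*d + 25*d^3) = -25*A^9 - 134*A^5 - 134*A - 25*A^-3
  A^1 * (42 + 80*d^2 + 4*d^4) = 4*A^9 + 96*A^5 + 226*A + 96*A^-3 + 4*A^-7
  A^-1 * (93*d + 33*d^3) = -33*A^5 - 192*A - 192*A^-3 - 33*A^-7
  A^-3 * (19 + 58*d^2 + 7*d^4) = 7*A^5 + 86*A + 177*A^-3 + 86*A^-7 + 7*A^-11
  A^-5 * (19*d + 16*d^3 + d^5) = -A^5 - 21*A - 77*A^-3 - 77*A^-7 - 21*A^-11 - A^-15
  A^-7 * (7*d^2 + 2*d^4) = 2*A + 15*A^-3 + 26*A^-7 + 15*A^-11 + 2*A^-15
  A^-9 * (d^3) = -A^-3 - 3*A^-7 - 3*A^-11 - A^-15
Summing the groups: <K> = A^17 - 2*A^13 + 3*A^9 - 4*A^5 + 4*A - 4*A^-3 + 3*A^-7 - 2*A^-11
Normalise by the writhe: (-A^3)^(-w) = (-A^3)^(5) = -A^15, so f(A) = -A^15 * <K> = -A^32 + 2*A^28 - 3*A^24 + 4*A^20 - 4*A^16 + 4*A^12 - 3*A^8 + 2*A^4.
Substitute A = t^(-1/4), i.e. A^e → t^(-e/4): V(t) = 2*t^-1 - 3*t^-2 + 4*t^-3 - 4*t^-4 + 4*t^-5 - 3*t^-6 + 2*t^-7 - t^-8

Answer: 2*t^-1 - 3*t^-2 + 4*t^-3 - 4*t^-4 + 4*t^-5 - 3*t^-6 + 2*t^-7 - t^-8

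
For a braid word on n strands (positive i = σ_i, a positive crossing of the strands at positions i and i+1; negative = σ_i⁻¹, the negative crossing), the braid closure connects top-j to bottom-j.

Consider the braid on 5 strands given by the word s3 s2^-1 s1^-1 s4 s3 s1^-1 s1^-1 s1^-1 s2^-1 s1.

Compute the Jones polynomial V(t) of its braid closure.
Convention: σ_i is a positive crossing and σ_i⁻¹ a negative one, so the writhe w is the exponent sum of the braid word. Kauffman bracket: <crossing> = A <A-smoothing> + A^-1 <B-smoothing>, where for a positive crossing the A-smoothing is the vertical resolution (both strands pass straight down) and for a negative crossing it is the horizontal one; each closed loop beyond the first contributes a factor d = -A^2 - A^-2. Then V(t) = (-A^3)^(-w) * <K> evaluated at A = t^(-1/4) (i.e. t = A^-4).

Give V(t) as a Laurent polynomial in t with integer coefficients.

Braid: s3 s2^-1 s1^-1 s4 s3 s1^-1 s1^-1 s1^-1 s2^-1 s1 on 5 strands, 10 crossings.
Writhe w = (#positive) - (#negative) = 4 - 6 = -2.
Computing the Kauffman bracket via state sum. There are 2^10 = 1024 states.
Smooth each crossing (0=||, 1=⌣⌢); contribution A^(Σ sign_k(1-2s_k)) * d^(L-1).
Tabulate the states by total A-exponent and number of loops L (A-exp: L × count):
  A^10: L=7 ×1
  A^8: L=6 ×10
  A^6: L=5 ×42, L=7 ×3
  A^4: L=4 ×95, L=6 ×24, L=8 ×1
  A^2: L=3 ×124, L=5 ×76, L=7 ×10
  A^0: L=2 ×90, L=4 ×126, L=6 ×35, L=8 ×1
  A^-2: L=1 ×28, L=3 ×116, L=5 ×61, L=7 ×5
  A^-4: L=2 ×50, L=4 ×60, L=6 ×10
  A^-6: L=1 ×5, L=3 ×29, L=5 ×11
  A^-8: L=2 ×4, L=4 ×6
  A^-10: L=3 ×1
Each group contributes A^e * Σ count * d^(L-1):
Powers of d = -A^2 - A^-2: d^2 = A^4 + 2 + A^-4; d^3 = -A^6 - 3*A^2 - 3*A^-2 - A^-6; d^4 = A^8 + 4*A^4 + 6 + 4*A^-4 + A^-8; d^5 = -A^10 - 5*A^6 - 10*A^2 - 10*A^-2 - 5*A^-6 - A^-10; d^6 = A^12 + 6*A^8 + 15*A^4 + 20 + 15*A^-4 + 6*A^-8 + A^-12; d^7 = -A^14 - 7*A^10 - 21*A^6 - 35*A^2 - 35*A^-2 - 21*A^-6 - 7*A^-10 - A^-14.
  A^10 * (d^6) = A^22 + 6*A^18 + 15*A^14 + 20*A^10 + 15*A^6 + 6*A^2 + A^-2
  A^8 * (10*d^5) = -10*A^18 - 50*A^14 - 100*A^10 - 100*A^6 - 50*A^2 - 10*A^-2
  A^6 * (42*d^4 + 3*d^6) = 3*A^18 + 60*A^14 + 213*A^10 + 312*A^6 + 213*A^2 + 60*A^-2 + 3*A^-6
  A^4 * (95*d^3 + 24*d^5 + d^7) = -A^18 - 31*A^14 - 236*A^10 - 560*A^6 - 560*A^2 - 236*A^-2 - 31*A^-6 - A^-10
  A^2 * (124*d^2 + 76*d^4 + 10*d^6) = 10*A^14 + 136*A^10 + 578*A^6 + 904*A^2 + 578*A^-2 + 136*A^-6 + 10*A^-10
  A^0 * (90*d + 126*d^3 + 35*d^5 + d^7) = -A^14 - 42*A^10 - 322*A^6 - 853*A^2 - 853*A^-2 - 322*A^-6 - 42*A^-10 - A^-14
  A^-2 * (28 + 116*d^2 + 61*d^4 + 5*d^6) = 5*A^10 + 91*A^6 + 435*A^2 + 726*A^-2 + 435*A^-6 + 91*A^-10 + 5*A^-14
  A^-4 * (50*d + 60*d^3 + 10*d^5) = -10*A^6 - 110*A^2 - 330*A^-2 - 330*A^-6 - 110*A^-10 - 10*A^-14
  A^-6 * (5 + 29*d^2 + 11*d^4) = 11*A^2 + 73*A^-2 + 129*A^-6 + 73*A^-10 + 11*A^-14
  A^-8 * (4*d + 6*d^3) = -6*A^-2 - 22*A^-6 - 22*A^-10 - 6*A^-14
  A^-10 * (d^2) = A^-6 + 2*A^-10 + A^-14
Summing the groups: <K> = A^22 - 2*A^18 + 3*A^14 - 4*A^10 + 4*A^6 - 4*A^2 + 3*A^-2 - A^-6 + A^-10
Normalise by the writhe: (-A^3)^(-w) = (-A^3)^(2) = A^6, so f(A) = A^6 * <K> = A^28 - 2*A^24 + 3*A^20 - 4*A^16 + 4*A^12 - 4*A^8 + 3*A^4 - 1 + A^-4.
Substitute A = t^(-1/4), i.e. A^e → t^(-e/4): V(t) = t - 1 + 3*t^-1 - 4*t^-2 + 4*t^-3 - 4*t^-4 + 3*t^-5 - 2*t^-6 + t^-7

Answer: t - 1 + 3*t^-1 - 4*t^-2 + 4*t^-3 - 4*t^-4 + 3*t^-5 - 2*t^-6 + t^-7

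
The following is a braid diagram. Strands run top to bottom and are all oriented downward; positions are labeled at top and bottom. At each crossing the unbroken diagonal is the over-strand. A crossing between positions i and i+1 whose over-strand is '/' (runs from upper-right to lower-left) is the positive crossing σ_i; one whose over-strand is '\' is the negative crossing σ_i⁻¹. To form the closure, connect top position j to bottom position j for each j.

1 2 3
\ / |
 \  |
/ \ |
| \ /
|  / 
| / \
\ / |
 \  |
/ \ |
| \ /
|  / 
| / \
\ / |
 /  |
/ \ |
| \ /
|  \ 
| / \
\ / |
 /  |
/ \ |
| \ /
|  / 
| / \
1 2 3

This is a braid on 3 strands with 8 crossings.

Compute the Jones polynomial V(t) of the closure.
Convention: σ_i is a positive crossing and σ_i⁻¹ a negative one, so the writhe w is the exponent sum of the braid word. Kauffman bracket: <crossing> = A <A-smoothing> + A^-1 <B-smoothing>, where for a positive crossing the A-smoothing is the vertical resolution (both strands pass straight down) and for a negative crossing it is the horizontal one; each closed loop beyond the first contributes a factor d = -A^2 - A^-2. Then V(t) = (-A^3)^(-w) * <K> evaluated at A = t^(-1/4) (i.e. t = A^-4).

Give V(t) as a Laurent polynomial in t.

-t^5 + t^4 - t^3 + 2*t^2 - t + 2 - t^-1

Derivation:
Reading the diagram top to bottom ('/'-over between positions i,i+1 = s_i, '\'-over = s_i^-1): braid word = s1^-1 s2 s1^-1 s2 s1 s2^-1 s1 s2.
Braid: s1^-1 s2 s1^-1 s2 s1 s2^-1 s1 s2 on 3 strands, 8 crossings.
Writhe w = (#positive) - (#negative) = 5 - 3 = 2.
Computing the Kauffman bracket via state sum. There are 2^8 = 256 states.
For each crossing: s=0 is the vertical smoothing, s=1 horizontal. Crossing k contributes A^(sign_k * (1 - 2*s_k)); loop factor d = -A^2 - A^-2.
Tabulate the states by total A-exponent and number of loops L (A-exp: L × count):
  A^8: L=2 ×1
  A^6: L=1 ×3, L=3 ×5
  A^4: L=2 ×22, L=4 ×6
  A^2: L=1 ×18, L=3 ×37, L=5 ×1
  A^0: L=2 ×58, L=4 ×12
  A^-2: L=1 ×24, L=3 ×31, L=5 ×1
  A^-4: L=2 ×23, L=4 ×5
  A^-6: L=3 ×8
  A^-8: L=4 ×1
Each group contributes A^e * Σ count * d^(L-1):
Powers of d = -A^2 - A^-2: d^2 = A^4 + 2 + A^-4; d^3 = -A^6 - 3*A^2 - 3*A^-2 - A^-6; d^4 = A^8 + 4*A^4 + 6 + 4*A^-4 + A^-8.
  A^8 * (d) = -A^10 - A^6
  A^6 * (3 + 5*d^2) = 5*A^10 + 13*A^6 + 5*A^2
  A^4 * (22*d + 6*d^3) = -6*A^10 - 40*A^6 - 40*A^2 - 6*A^-2
  A^2 * (18 + 37*d^2 + d^4) = A^10 + 41*A^6 + 98*A^2 + 41*A^-2 + A^-6
  A^0 * (58*d + 12*d^3) = -12*A^6 - 94*A^2 - 94*A^-2 - 12*A^-6
  A^-2 * (24 + 31*d^2 + d^4) = A^6 + 35*A^2 + 92*A^-2 + 35*A^-6 + A^-10
  A^-4 * (23*d + 5*d^3) = -5*A^2 - 38*A^-2 - 38*A^-6 - 5*A^-10
  A^-6 * (8*d^2) = 8*A^-2 + 16*A^-6 + 8*A^-10
  A^-8 * (d^3) = -A^-2 - 3*A^-6 - 3*A^-10 - A^-14
Summing the groups: <K> = -A^10 + 2*A^6 - A^2 + 2*A^-2 - A^-6 + A^-10 - A^-14
Normalise by the writhe: (-A^3)^(-w) = (-A^3)^(-2) = A^-6, so f(A) = A^-6 * <K> = -A^4 + 2 - A^-4 + 2*A^-8 - A^-12 + A^-16 - A^-20.
Substitute A = t^(-1/4), i.e. A^e → t^(-e/4): V(t) = -t^5 + t^4 - t^3 + 2*t^2 - t + 2 - t^-1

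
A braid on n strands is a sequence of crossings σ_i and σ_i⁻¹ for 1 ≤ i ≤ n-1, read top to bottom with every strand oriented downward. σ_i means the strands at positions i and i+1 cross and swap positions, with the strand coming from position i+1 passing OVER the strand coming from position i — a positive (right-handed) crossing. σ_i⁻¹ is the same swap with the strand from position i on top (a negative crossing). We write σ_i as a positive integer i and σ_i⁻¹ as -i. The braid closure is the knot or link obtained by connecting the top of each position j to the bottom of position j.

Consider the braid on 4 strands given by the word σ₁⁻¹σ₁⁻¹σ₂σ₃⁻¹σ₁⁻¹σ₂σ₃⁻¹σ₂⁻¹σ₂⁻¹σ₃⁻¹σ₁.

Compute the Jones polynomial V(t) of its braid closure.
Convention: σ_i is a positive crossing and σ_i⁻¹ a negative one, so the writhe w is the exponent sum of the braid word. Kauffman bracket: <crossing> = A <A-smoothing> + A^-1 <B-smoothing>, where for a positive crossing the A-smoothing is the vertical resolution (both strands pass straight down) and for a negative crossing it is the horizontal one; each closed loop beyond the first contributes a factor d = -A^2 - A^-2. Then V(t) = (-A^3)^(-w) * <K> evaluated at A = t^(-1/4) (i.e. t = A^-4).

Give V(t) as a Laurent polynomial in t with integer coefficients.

2*t^-1 - 3*t^-2 + 4*t^-3 - 4*t^-4 + 4*t^-5 - 3*t^-6 + 2*t^-7 - t^-8

Derivation:
The presented braid s1^-1 s1^-1 s2 s3^-1 s1^-1 s2 s3^-1 s2^-1 s2^-1 s3^-1 s1 on 4 strands reduces by inverse Markov moves (closure unchanged at each step):
  Deconjugate: the word is γ·β·γ⁻¹ with γ = s1^-1 (prefix) and γ⁻¹ = s1 (suffix); strip both.
Reduced to β = s1^-1 s2 s3^-1 s1^-1 s2 s3^-1 s2^-1 s2^-1 s3^-1 on 4 strands, 9 crossings.
Compute on β:
Braid: s1^-1 s2 s3^-1 s1^-1 s2 s3^-1 s2^-1 s2^-1 s3^-1 on 4 strands, 9 crossings.
Writhe w = (#positive) - (#negative) = 2 - 7 = -5.
Computing the Kauffman bracket via state sum. There are 2^9 = 512 states.
For each crossing: s=0 is the vertical smoothing, s=1 horizontal. Crossing k contributes A^(sign_k * (1 - 2*s_k)); loop factor d = -A^2 - A^-2.
Tabulate the states by total A-exponent and number of loops L (A-exp: L × count):
  A^9: L=5 ×1
  A^7: L=4 ×9
  A^5: L=3 ×33, L=5 ×3
  A^3: L=2 ×59, L=4 ×25
  A^1: L=1 ×42, L=3 ×80, L=5 ×4
  A^-1: L=2 ×93, L=4 ×33
  A^-3: L=1 ×19, L=3 ×58, L=5 ×7
  A^-5: L=2 ×19, L=4 ×16, L=6 ×1
  A^-7: L=3 ×7, L=5 ×2
  A^-9: L=4 ×1
Each group contributes A^e * Σ count * d^(L-1):
Powers of d = -A^2 - A^-2: d^2 = A^4 + 2 + A^-4; d^3 = -A^6 - 3*A^2 - 3*A^-2 - A^-6; d^4 = A^8 + 4*A^4 + 6 + 4*A^-4 + A^-8; d^5 = -A^10 - 5*A^6 - 10*A^2 - 10*A^-2 - 5*A^-6 - A^-10.
  A^9 * (d^4) = A^17 + 4*A^13 + 6*A^9 + 4*A^5 + A
  A^7 * (9*d^3) = -9*A^13 - 27*A^9 - 27*A^5 - 9*A
  A^5 * (33*d^2 + 3*d^4) = 3*A^13 + 45*A^9 + 84*A^5 + 45*A + 3*A^-3
  A^3 * (59*d + 25*d^3) = -25*A^9 - 134*A^5 - 134*A - 25*A^-3
  A^1 * (42 + 80*d^2 + 4*d^4) = 4*A^9 + 96*A^5 + 226*A + 96*A^-3 + 4*A^-7
  A^-1 * (93*d + 33*d^3) = -33*A^5 - 192*A - 192*A^-3 - 33*A^-7
  A^-3 * (19 + 58*d^2 + 7*d^4) = 7*A^5 + 86*A + 177*A^-3 + 86*A^-7 + 7*A^-11
  A^-5 * (19*d + 16*d^3 + d^5) = -A^5 - 21*A - 77*A^-3 - 77*A^-7 - 21*A^-11 - A^-15
  A^-7 * (7*d^2 + 2*d^4) = 2*A + 15*A^-3 + 26*A^-7 + 15*A^-11 + 2*A^-15
  A^-9 * (d^3) = -A^-3 - 3*A^-7 - 3*A^-11 - A^-15
Summing the groups: <K> = A^17 - 2*A^13 + 3*A^9 - 4*A^5 + 4*A - 4*A^-3 + 3*A^-7 - 2*A^-11
Normalise by the writhe: (-A^3)^(-w) = (-A^3)^(5) = -A^15, so f(A) = -A^15 * <K> = -A^32 + 2*A^28 - 3*A^24 + 4*A^20 - 4*A^16 + 4*A^12 - 3*A^8 + 2*A^4.
Substitute A = t^(-1/4), i.e. A^e → t^(-e/4): V(t) = 2*t^-1 - 3*t^-2 + 4*t^-3 - 4*t^-4 + 4*t^-5 - 3*t^-6 + 2*t^-7 - t^-8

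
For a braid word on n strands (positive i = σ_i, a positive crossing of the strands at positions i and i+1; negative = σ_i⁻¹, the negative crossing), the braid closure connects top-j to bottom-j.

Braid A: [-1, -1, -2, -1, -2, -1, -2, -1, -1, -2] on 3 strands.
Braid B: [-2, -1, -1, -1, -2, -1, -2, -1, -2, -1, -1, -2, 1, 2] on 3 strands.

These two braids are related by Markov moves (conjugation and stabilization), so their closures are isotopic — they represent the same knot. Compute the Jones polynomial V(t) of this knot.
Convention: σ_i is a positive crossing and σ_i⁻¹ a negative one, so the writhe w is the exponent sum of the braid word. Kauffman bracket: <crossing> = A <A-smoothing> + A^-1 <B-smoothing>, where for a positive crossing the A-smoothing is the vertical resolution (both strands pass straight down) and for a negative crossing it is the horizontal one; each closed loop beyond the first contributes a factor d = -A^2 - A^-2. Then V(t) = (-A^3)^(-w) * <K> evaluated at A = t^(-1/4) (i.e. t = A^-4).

t^-4 + t^-6 - t^-10

Derivation:
Markov-equivalent braids have isotopic closures, hence identical knot invariants. Strip the Markov moves from each word to reach a common short braid β, then compute V(t) once on β.
Braid A: s1^-1 s1^-1 s2^-1 s1^-1 s2^-1 s1^-1 s2^-1 s1^-1 s1^-1 s2^-1 on 3 strands has no conjugating prefix/suffix or stabilization to strip; take β = s1^-1 s1^-1 s2^-1 s1^-1 s2^-1 s1^-1 s2^-1 s1^-1 s1^-1 s2^-1.
Braid B: s2^-1 s1^-1 s1^-1 s1^-1 s2^-1 s1^-1 s2^-1 s1^-1 s2^-1 s1^-1 s1^-1 s2^-1 s1 s2 on 3 strands reduces by inverse Markov moves (closure unchanged at each step):
  Deconjugate: the word is γ·β·γ⁻¹ with γ = s2^-1 s1^-1 (prefix) and γ⁻¹ = s1 s2 (suffix); strip both.
Reduced to β = s1^-1 s1^-1 s2^-1 s1^-1 s2^-1 s1^-1 s2^-1 s1^-1 s1^-1 s2^-1 on 3 strands, 10 crossings.
Both give the same β = s1^-1 s1^-1 s2^-1 s1^-1 s2^-1 s1^-1 s2^-1 s1^-1 s1^-1 s2^-1 on 3 strands, so one state sum suffices:
Braid: s1^-1 s1^-1 s2^-1 s1^-1 s2^-1 s1^-1 s2^-1 s1^-1 s1^-1 s2^-1 on 3 strands, 10 crossings.
Writhe w = (#positive) - (#negative) = 0 - 10 = -10.
State-sum expansion of <K>. There are 2^10 = 1024 states.
Smooth each crossing (0=||, 1=⌣⌢); contribution A^(Σ sign_k(1-2s_k)) * d^(L-1).
Tabulate the states by total A-exponent and number of loops L (A-exp: L × count):
  A^10: L=3 ×1
  A^8: L=2 ×4, L=4 ×6
  A^6: L=1 ×4, L=3 ×30, L=5 ×11
  A^4: L=2 ×48, L=4 ×65, L=6 ×7
  A^2: L=1 ×24, L=3 ×140, L=5 ×45, L=7 ×1
  A^0: L=2 ×129, L=4 ×117, L=6 ×6
  A^-2: L=1 ×43, L=3 ×151, L=5 ×16
  A^-4: L=2 ×96, L=4 ×24
  A^-6: L=1 ×24, L=3 ×21
  A^-8: L=2 ×10
  A^-10: L=3 ×1
Each group contributes A^e * Σ count * d^(L-1):
Powers of d = -A^2 - A^-2: d^2 = A^4 + 2 + A^-4; d^3 = -A^6 - 3*A^2 - 3*A^-2 - A^-6; d^4 = A^8 + 4*A^4 + 6 + 4*A^-4 + A^-8; d^5 = -A^10 - 5*A^6 - 10*A^2 - 10*A^-2 - 5*A^-6 - A^-10; d^6 = A^12 + 6*A^8 + 15*A^4 + 20 + 15*A^-4 + 6*A^-8 + A^-12.
  A^10 * (d^2) = A^14 + 2*A^10 + A^6
  A^8 * (4*d + 6*d^3) = -6*A^14 - 22*A^10 - 22*A^6 - 6*A^2
  A^6 * (4 + 30*d^2 + 11*d^4) = 11*A^14 + 74*A^10 + 130*A^6 + 74*A^2 + 11*A^-2
  A^4 * (48*d + 65*d^3 + 7*d^5) = -7*A^14 - 100*A^10 - 313*A^6 - 313*A^2 - 100*A^-2 - 7*A^-6
  A^2 * (24 + 140*d^2 + 45*d^4 + d^6) = A^14 + 51*A^10 + 335*A^6 + 594*A^2 + 335*A^-2 + 51*A^-6 + A^-10
  A^0 * (129*d + 117*d^3 + 6*d^5) = -6*A^10 - 147*A^6 - 540*A^2 - 540*A^-2 - 147*A^-6 - 6*A^-10
  A^-2 * (43 + 151*d^2 + 16*d^4) = 16*A^6 + 215*A^2 + 441*A^-2 + 215*A^-6 + 16*A^-10
  A^-4 * (96*d + 24*d^3) = -24*A^2 - 168*A^-2 - 168*A^-6 - 24*A^-10
  A^-6 * (24 + 21*d^2) = 21*A^-2 + 66*A^-6 + 21*A^-10
  A^-8 * (10*d) = -10*A^-6 - 10*A^-10
  A^-10 * (d^2) = A^-6 + 2*A^-10 + A^-14
Summing the groups: <K> = -A^10 + A^-6 + A^-14
Normalise by the writhe: (-A^3)^(-w) = (-A^3)^(10) = A^30, so f(A) = A^30 * <K> = -A^40 + A^24 + A^16.
Substitute A = t^(-1/4), i.e. A^e → t^(-e/4): V(t) = t^-4 + t^-6 - t^-10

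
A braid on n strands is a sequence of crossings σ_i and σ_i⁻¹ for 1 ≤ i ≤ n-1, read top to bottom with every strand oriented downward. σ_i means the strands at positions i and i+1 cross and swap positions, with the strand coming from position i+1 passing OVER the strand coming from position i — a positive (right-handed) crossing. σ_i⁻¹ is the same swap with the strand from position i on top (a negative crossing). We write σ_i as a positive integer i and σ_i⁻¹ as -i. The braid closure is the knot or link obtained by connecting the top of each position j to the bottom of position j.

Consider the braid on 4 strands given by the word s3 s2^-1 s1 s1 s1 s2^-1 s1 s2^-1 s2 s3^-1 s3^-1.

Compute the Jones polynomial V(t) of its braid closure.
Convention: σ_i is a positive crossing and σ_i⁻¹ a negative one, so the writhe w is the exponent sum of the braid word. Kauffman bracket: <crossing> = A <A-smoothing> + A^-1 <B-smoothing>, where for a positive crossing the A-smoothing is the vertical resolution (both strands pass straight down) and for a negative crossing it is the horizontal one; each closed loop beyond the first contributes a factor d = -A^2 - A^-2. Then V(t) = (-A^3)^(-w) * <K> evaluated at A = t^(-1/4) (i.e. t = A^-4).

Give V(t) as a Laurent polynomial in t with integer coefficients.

The presented braid s3 s2^-1 s1 s1 s1 s2^-1 s1 s2^-1 s2 s3^-1 s3^-1 on 4 strands reduces by inverse Markov moves (closure unchanged at each step):
  Deconjugate: the word is γ·β·γ⁻¹ with γ = s3 (prefix) and γ⁻¹ = s3^-1 (suffix); strip both.
  Destabilize: the word has the form β·s3^-1 where s3^-1 occurs only as the final letter (β ∈ B_3); drop it and the last strand → 3 strands.
  Deconjugate: the word is γ·β·γ⁻¹ with γ = s2^-1 (prefix) and γ⁻¹ = s2 (suffix); strip both.
Reduced to β = s1 s1 s1 s2^-1 s1 s2^-1 on 3 strands, 6 crossings.
Compute on β:
Braid: s1 s1 s1 s2^-1 s1 s2^-1 on 3 strands, 6 crossings.
Writhe w = (#positive) - (#negative) = 4 - 2 = 2.
State-sum expansion of <K>. There are 2^6 = 64 states.
Each crossing splits two ways (0=vertical, 1=horizontal). The state's weight is A^(#A-smoothings - #B-smoothings) * d^(loops - 1).
Tabulate the states by total A-exponent and number of loops L (A-exp: L × count):
  A^6: L=3 ×1
  A^4: L=2 ×6
  A^2: L=1 ×11, L=3 ×4
  A^0: L=2 ×19, L=4 ×1
  A^-2: L=3 ×15
  A^-4: L=4 ×6
  A^-6: L=5 ×1
Each group contributes A^e * Σ count * d^(L-1):
Powers of d = -A^2 - A^-2: d^2 = A^4 + 2 + A^-4; d^3 = -A^6 - 3*A^2 - 3*A^-2 - A^-6; d^4 = A^8 + 4*A^4 + 6 + 4*A^-4 + A^-8.
  A^6 * (d^2) = A^10 + 2*A^6 + A^2
  A^4 * (6*d) = -6*A^6 - 6*A^2
  A^2 * (11 + 4*d^2) = 4*A^6 + 19*A^2 + 4*A^-2
  A^0 * (19*d + d^3) = -A^6 - 22*A^2 - 22*A^-2 - A^-6
  A^-2 * (15*d^2) = 15*A^2 + 30*A^-2 + 15*A^-6
  A^-4 * (6*d^3) = -6*A^2 - 18*A^-2 - 18*A^-6 - 6*A^-10
  A^-6 * (d^4) = A^2 + 4*A^-2 + 6*A^-6 + 4*A^-10 + A^-14
Summing the groups: <K> = A^10 - A^6 + 2*A^2 - 2*A^-2 + 2*A^-6 - 2*A^-10 + A^-14
Normalise by the writhe: (-A^3)^(-w) = (-A^3)^(-2) = A^-6, so f(A) = A^-6 * <K> = A^4 - 1 + 2*A^-4 - 2*A^-8 + 2*A^-12 - 2*A^-16 + A^-20.
Substitute A = t^(-1/4), i.e. A^e → t^(-e/4): V(t) = t^5 - 2*t^4 + 2*t^3 - 2*t^2 + 2*t - 1 + t^-1

Answer: t^5 - 2*t^4 + 2*t^3 - 2*t^2 + 2*t - 1 + t^-1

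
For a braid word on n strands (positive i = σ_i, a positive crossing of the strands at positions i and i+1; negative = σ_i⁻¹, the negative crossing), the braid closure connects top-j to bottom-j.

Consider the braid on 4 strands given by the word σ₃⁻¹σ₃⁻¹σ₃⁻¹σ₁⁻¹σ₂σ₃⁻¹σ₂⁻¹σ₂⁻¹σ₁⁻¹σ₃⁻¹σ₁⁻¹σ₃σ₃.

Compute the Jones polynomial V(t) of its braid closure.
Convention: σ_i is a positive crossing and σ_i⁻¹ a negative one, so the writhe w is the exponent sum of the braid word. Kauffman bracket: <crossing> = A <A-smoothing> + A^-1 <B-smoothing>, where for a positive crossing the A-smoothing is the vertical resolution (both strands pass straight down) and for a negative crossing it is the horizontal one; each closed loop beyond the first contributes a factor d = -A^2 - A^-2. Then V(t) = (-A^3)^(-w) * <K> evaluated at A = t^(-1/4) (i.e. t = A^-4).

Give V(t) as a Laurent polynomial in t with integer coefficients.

t^-2 - t^-3 + 3*t^-4 - 3*t^-5 + 4*t^-6 - 4*t^-7 + 2*t^-8 - 2*t^-9 + t^-10

Derivation:
The presented braid s3^-1 s3^-1 s3^-1 s1^-1 s2 s3^-1 s2^-1 s2^-1 s1^-1 s3^-1 s1^-1 s3 s3 on 4 strands reduces by inverse Markov moves (closure unchanged at each step):
  Deconjugate: the word is γ·β·γ⁻¹ with γ = s3^-1 (prefix) and γ⁻¹ = s3 (suffix); strip both.
  Deconjugate: the word is γ·β·γ⁻¹ with γ = s3^-1 (prefix) and γ⁻¹ = s3 (suffix); strip both.
Reduced to β = s3^-1 s1^-1 s2 s3^-1 s2^-1 s2^-1 s1^-1 s3^-1 s1^-1 on 4 strands, 9 crossings.
Compute on β:
Braid: s3^-1 s1^-1 s2 s3^-1 s2^-1 s2^-1 s1^-1 s3^-1 s1^-1 on 4 strands, 9 crossings.
Writhe w = (#positive) - (#negative) = 1 - 8 = -7.
Computing the Kauffman bracket via state sum. There are 2^9 = 512 states.
Smooth each crossing (0=||, 1=⌣⌢); contribution A^(Σ sign_k(1-2s_k)) * d^(L-1).
Tabulate the states by total A-exponent and number of loops L (A-exp: L × count):
  A^9: L=6 ×1
  A^7: L=5 ×9
  A^5: L=4 ×34, L=6 ×2
  A^3: L=3 ×67, L=5 ×17
  A^1: L=2 ×69, L=4 ×56, L=6 ×1
  A^-1: L=1 ×30, L=3 ×88, L=5 ×8
  A^-3: L=2 ×61, L=4 ×23
  A^-5: L=1 ×9, L=3 ×26, L=5 ×1
  A^-7: L=2 ×6, L=4 ×3
  A^-9: L=3 ×1
Each group contributes A^e * Σ count * d^(L-1):
Powers of d = -A^2 - A^-2: d^2 = A^4 + 2 + A^-4; d^3 = -A^6 - 3*A^2 - 3*A^-2 - A^-6; d^4 = A^8 + 4*A^4 + 6 + 4*A^-4 + A^-8; d^5 = -A^10 - 5*A^6 - 10*A^2 - 10*A^-2 - 5*A^-6 - A^-10.
  A^9 * (d^5) = -A^19 - 5*A^15 - 10*A^11 - 10*A^7 - 5*A^3 - A^-1
  A^7 * (9*d^4) = 9*A^15 + 36*A^11 + 54*A^7 + 36*A^3 + 9*A^-1
  A^5 * (34*d^3 + 2*d^5) = -2*A^15 - 44*A^11 - 122*A^7 - 122*A^3 - 44*A^-1 - 2*A^-5
  A^3 * (67*d^2 + 17*d^4) = 17*A^11 + 135*A^7 + 236*A^3 + 135*A^-1 + 17*A^-5
  A^1 * (69*d + 56*d^3 + d^5) = -A^11 - 61*A^7 - 247*A^3 - 247*A^-1 - 61*A^-5 - A^-9
  A^-1 * (30 + 88*d^2 + 8*d^4) = 8*A^7 + 120*A^3 + 254*A^-1 + 120*A^-5 + 8*A^-9
  A^-3 * (61*d + 23*d^3) = -23*A^3 - 130*A^-1 - 130*A^-5 - 23*A^-9
  A^-5 * (9 + 26*d^2 + d^4) = A^3 + 30*A^-1 + 67*A^-5 + 30*A^-9 + A^-13
  A^-7 * (6*d + 3*d^3) = -3*A^-1 - 15*A^-5 - 15*A^-9 - 3*A^-13
  A^-9 * (d^2) = A^-5 + 2*A^-9 + A^-13
Summing the groups: <K> = -A^19 + 2*A^15 - 2*A^11 + 4*A^7 - 4*A^3 + 3*A^-1 - 3*A^-5 + A^-9 - A^-13
Normalise by the writhe: (-A^3)^(-w) = (-A^3)^(7) = -A^21, so f(A) = -A^21 * <K> = A^40 - 2*A^36 + 2*A^32 - 4*A^28 + 4*A^24 - 3*A^20 + 3*A^16 - A^12 + A^8.
Substitute A = t^(-1/4), i.e. A^e → t^(-e/4): V(t) = t^-2 - t^-3 + 3*t^-4 - 3*t^-5 + 4*t^-6 - 4*t^-7 + 2*t^-8 - 2*t^-9 + t^-10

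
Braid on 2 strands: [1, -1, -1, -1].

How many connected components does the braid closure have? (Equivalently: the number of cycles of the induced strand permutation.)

2

Derivation:
Track the strand permutation on 2 strands, starting from identity.
  step 1: s1 swaps positions 1,2 -> [2 1]
  step 2: s1^-1 swaps positions 1,2 -> [1 2]
  step 3: s1^-1 swaps positions 1,2 -> [2 1]
  step 4: s1^-1 swaps positions 1,2 -> [1 2]
Final permutation (position -> original strand): [1 2]
Closure components = cycle count of this permutation = 2.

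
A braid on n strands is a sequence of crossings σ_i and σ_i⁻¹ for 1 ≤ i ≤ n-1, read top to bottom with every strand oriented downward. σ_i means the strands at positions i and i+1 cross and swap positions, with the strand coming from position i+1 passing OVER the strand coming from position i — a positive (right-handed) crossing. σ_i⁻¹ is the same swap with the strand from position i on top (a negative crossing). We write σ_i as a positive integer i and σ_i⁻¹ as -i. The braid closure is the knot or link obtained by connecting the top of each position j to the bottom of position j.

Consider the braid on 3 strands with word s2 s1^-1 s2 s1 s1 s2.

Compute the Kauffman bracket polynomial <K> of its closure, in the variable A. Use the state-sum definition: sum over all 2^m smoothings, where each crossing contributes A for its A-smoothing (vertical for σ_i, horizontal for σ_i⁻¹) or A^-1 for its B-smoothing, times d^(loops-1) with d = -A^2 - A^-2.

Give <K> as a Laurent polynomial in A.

Braid: s2 s1^-1 s2 s1 s1 s2 on 3 strands, 6 crossings.
Writhe w = (#positive) - (#negative) = 5 - 1 = 4.
Enumerate smoothing states for the bracket polynomial. There are 2^6 = 64 states.
Each crossing splits two ways (0=vertical, 1=horizontal). The state's weight is A^(#A-smoothings - #B-smoothings) * d^(loops - 1).
Tabulate the states by total A-exponent and number of loops L (A-exp: L × count):
  A^6: L=2 ×1
  A^4: L=1 ×3, L=3 ×3
  A^2: L=2 ×14, L=4 ×1
  A^0: L=1 ×10, L=3 ×10
  A^-2: L=2 ×13, L=4 ×2
  A^-4: L=3 ×6
  A^-6: L=4 ×1
Each group contributes A^e * Σ count * d^(L-1):
Powers of d = -A^2 - A^-2: d^2 = A^4 + 2 + A^-4; d^3 = -A^6 - 3*A^2 - 3*A^-2 - A^-6.
  A^6 * (d) = -A^8 - A^4
  A^4 * (3 + 3*d^2) = 3*A^8 + 9*A^4 + 3
  A^2 * (14*d + d^3) = -A^8 - 17*A^4 - 17 - A^-4
  A^0 * (10 + 10*d^2) = 10*A^4 + 30 + 10*A^-4
  A^-2 * (13*d + 2*d^3) = -2*A^4 - 19 - 19*A^-4 - 2*A^-8
  A^-4 * (6*d^2) = 6 + 12*A^-4 + 6*A^-8
  A^-6 * (d^3) = -1 - 3*A^-4 - 3*A^-8 - A^-12
Summing the groups: <K> = A^8 - A^4 + 2 - A^-4 + A^-8 - A^-12

Answer: A^8 - A^4 + 2 - A^-4 + A^-8 - A^-12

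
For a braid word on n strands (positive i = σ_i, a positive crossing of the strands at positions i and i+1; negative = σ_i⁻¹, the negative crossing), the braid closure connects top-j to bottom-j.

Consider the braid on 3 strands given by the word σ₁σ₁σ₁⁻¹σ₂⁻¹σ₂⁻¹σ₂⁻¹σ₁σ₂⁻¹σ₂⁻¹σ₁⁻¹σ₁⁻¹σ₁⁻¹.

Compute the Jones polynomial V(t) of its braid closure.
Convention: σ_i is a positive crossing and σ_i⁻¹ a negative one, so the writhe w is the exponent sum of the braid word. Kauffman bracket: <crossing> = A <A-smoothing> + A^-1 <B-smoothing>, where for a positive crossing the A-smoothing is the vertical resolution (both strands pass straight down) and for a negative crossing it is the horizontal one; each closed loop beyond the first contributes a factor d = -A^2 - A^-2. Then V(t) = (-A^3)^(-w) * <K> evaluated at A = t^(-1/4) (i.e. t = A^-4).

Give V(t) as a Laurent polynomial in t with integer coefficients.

The presented braid s1 s1 s1^-1 s2^-1 s2^-1 s2^-1 s1 s2^-1 s2^-1 s1^-1 s1^-1 s1^-1 on 3 strands reduces by inverse Markov moves (closure unchanged at each step):
  Deconjugate: the word is γ·β·γ⁻¹ with γ = s1 s1 (prefix) and γ⁻¹ = s1^-1 s1^-1 (suffix); strip both.
Reduced to β = s1^-1 s2^-1 s2^-1 s2^-1 s1 s2^-1 s2^-1 s1^-1 on 3 strands, 8 crossings.
Compute on β:
Braid: s1^-1 s2^-1 s2^-1 s2^-1 s1 s2^-1 s2^-1 s1^-1 on 3 strands, 8 crossings.
Writhe w = (#positive) - (#negative) = 1 - 7 = -6.
State-sum expansion of <K>. There are 2^8 = 256 states.
For each crossing: s=0 is the vertical smoothing, s=1 horizontal. Crossing k contributes A^(sign_k * (1 - 2*s_k)); loop factor d = -A^2 - A^-2.
Tabulate the states by total A-exponent and number of loops L (A-exp: L × count):
  A^8: L=6 ×1
  A^6: L=5 ×8
  A^4: L=4 ×27, L=6 ×1
  A^2: L=3 ×49, L=5 ×7
  A^0: L=2 ×49, L=4 ×21
  A^-2: L=1 ×22, L=3 ×34
  A^-4: L=2 ×27, L=4 ×1
  A^-6: L=1 ×5, L=3 ×3
  A^-8: L=2 ×1
Each group contributes A^e * Σ count * d^(L-1):
Powers of d = -A^2 - A^-2: d^2 = A^4 + 2 + A^-4; d^3 = -A^6 - 3*A^2 - 3*A^-2 - A^-6; d^4 = A^8 + 4*A^4 + 6 + 4*A^-4 + A^-8; d^5 = -A^10 - 5*A^6 - 10*A^2 - 10*A^-2 - 5*A^-6 - A^-10.
  A^8 * (d^5) = -A^18 - 5*A^14 - 10*A^10 - 10*A^6 - 5*A^2 - A^-2
  A^6 * (8*d^4) = 8*A^14 + 32*A^10 + 48*A^6 + 32*A^2 + 8*A^-2
  A^4 * (27*d^3 + d^5) = -A^14 - 32*A^10 - 91*A^6 - 91*A^2 - 32*A^-2 - A^-6
  A^2 * (49*d^2 + 7*d^4) = 7*A^10 + 77*A^6 + 140*A^2 + 77*A^-2 + 7*A^-6
  A^0 * (49*d + 21*d^3) = -21*A^6 - 112*A^2 - 112*A^-2 - 21*A^-6
  A^-2 * (22 + 34*d^2) = 34*A^2 + 90*A^-2 + 34*A^-6
  A^-4 * (27*d + d^3) = -A^2 - 30*A^-2 - 30*A^-6 - A^-10
  A^-6 * (5 + 3*d^2) = 3*A^-2 + 11*A^-6 + 3*A^-10
  A^-8 * (d) = -A^-6 - A^-10
Summing the groups: <K> = -A^18 + 2*A^14 - 3*A^10 + 3*A^6 - 3*A^2 + 3*A^-2 - A^-6 + A^-10
Normalise by the writhe: (-A^3)^(-w) = (-A^3)^(6) = A^18, so f(A) = A^18 * <K> = -A^36 + 2*A^32 - 3*A^28 + 3*A^24 - 3*A^20 + 3*A^16 - A^12 + A^8.
Substitute A = t^(-1/4), i.e. A^e → t^(-e/4): V(t) = t^-2 - t^-3 + 3*t^-4 - 3*t^-5 + 3*t^-6 - 3*t^-7 + 2*t^-8 - t^-9

Answer: t^-2 - t^-3 + 3*t^-4 - 3*t^-5 + 3*t^-6 - 3*t^-7 + 2*t^-8 - t^-9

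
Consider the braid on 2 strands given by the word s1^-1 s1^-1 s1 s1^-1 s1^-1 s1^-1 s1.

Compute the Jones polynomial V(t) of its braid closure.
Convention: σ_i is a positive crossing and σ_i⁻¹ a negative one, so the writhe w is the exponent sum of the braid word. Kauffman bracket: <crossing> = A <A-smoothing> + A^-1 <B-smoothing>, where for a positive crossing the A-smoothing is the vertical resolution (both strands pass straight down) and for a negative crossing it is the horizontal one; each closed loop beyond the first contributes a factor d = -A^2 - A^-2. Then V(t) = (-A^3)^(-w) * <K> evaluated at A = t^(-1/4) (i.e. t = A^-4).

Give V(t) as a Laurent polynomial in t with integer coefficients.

t^-1 + t^-3 - t^-4

Derivation:
First cancel adjacent σ_i σ_i⁻¹ pairs (Reidemeister II — same braid, same closure): s1^-1 s1^-1 s1 s1^-1 s1^-1 s1^-1 s1 → s1^-1 s1^-1 s1^-1.
Braid: s1^-1 s1^-1 s1^-1 on 2 strands, 3 crossings.
Writhe w = (#positive) - (#negative) = 0 - 3 = -3.
Computing the Kauffman bracket via state sum. There are 2^3 = 8 states.
Each crossing splits two ways (0=vertical, 1=horizontal). The state's weight is A^(#A-smoothings - #B-smoothings) * d^(loops - 1).
  state 000: A-exp=-3, loops=2, term = A^-3 * d^1
  state 001: A-exp=-1, loops=1, term = A^-1 * d^0
  state 010: A-exp=-1, loops=1, term = A^-1 * d^0
  state 011: A-exp=+1, loops=2, term = A^1 * d^1
  state 100: A-exp=-1, loops=1, term = A^-1 * d^0
  state 101: A-exp=+1, loops=2, term = A^1 * d^1
  state 110: A-exp=+1, loops=2, term = A^1 * d^1
  state 111: A-exp=+3, loops=3, term = A^3 * d^2
Collect the terms by A-exponent (count of states per loop number):
Powers of d = -A^2 - A^-2: d^2 = A^4 + 2 + A^-4.
  A^3 * (d^2) = A^7 + 2*A^3 + A^-1
  A^1 * (3*d) = -3*A^3 - 3*A^-1
  A^-1 * (3) = 3*A^-1
  A^-3 * (d) = -A^-1 - A^-5
Summing the groups: <K> = A^7 - A^3 - A^-5
Normalise by the writhe: (-A^3)^(-w) = (-A^3)^(3) = -A^9, so f(A) = -A^9 * <K> = -A^16 + A^12 + A^4.
Substitute A = t^(-1/4), i.e. A^e → t^(-e/4): V(t) = t^-1 + t^-3 - t^-4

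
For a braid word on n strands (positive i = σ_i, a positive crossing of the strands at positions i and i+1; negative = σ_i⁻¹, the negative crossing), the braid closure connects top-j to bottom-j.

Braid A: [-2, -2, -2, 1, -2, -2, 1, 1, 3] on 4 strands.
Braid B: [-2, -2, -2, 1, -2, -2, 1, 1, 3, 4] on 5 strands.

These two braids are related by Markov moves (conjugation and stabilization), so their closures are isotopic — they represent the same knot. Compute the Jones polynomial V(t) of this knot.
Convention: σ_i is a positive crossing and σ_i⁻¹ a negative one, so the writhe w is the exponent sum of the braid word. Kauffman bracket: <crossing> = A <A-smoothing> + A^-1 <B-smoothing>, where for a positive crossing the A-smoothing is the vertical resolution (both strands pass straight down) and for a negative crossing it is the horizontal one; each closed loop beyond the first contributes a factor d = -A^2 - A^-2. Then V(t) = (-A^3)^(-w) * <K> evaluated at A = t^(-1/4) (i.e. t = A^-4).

-t^2 + 2*t - 3 + 5*t^-1 - 4*t^-2 + 5*t^-3 - 4*t^-4 + 2*t^-5 - t^-6

Derivation:
Markov-equivalent braids have isotopic closures, hence identical knot invariants. Strip the Markov moves from each word to reach a common short braid β, then compute V(t) once on β.
Braid A: s2^-1 s2^-1 s2^-1 s1 s2^-1 s2^-1 s1 s1 s3 on 4 strands reduces by inverse Markov moves (closure unchanged at each step):
  Destabilize: the word has the form β·s3 where s3 occurs only as the final letter (β ∈ B_3); drop it and the last strand → 3 strands.
Reduced to β = s2^-1 s2^-1 s2^-1 s1 s2^-1 s2^-1 s1 s1 on 3 strands, 8 crossings.
Braid B: s2^-1 s2^-1 s2^-1 s1 s2^-1 s2^-1 s1 s1 s3 s4 on 5 strands reduces by inverse Markov moves (closure unchanged at each step):
  Destabilize: the word has the form β·s4 where s4 occurs only as the final letter (β ∈ B_4); drop it and the last strand → 4 strands.
  Destabilize: the word has the form β·s3 where s3 occurs only as the final letter (β ∈ B_3); drop it and the last strand → 3 strands.
Reduced to β = s2^-1 s2^-1 s2^-1 s1 s2^-1 s2^-1 s1 s1 on 3 strands, 8 crossings.
Both give the same β = s2^-1 s2^-1 s2^-1 s1 s2^-1 s2^-1 s1 s1 on 3 strands, so one state sum suffices:
Braid: s2^-1 s2^-1 s2^-1 s1 s2^-1 s2^-1 s1 s1 on 3 strands, 8 crossings.
Writhe w = (#positive) - (#negative) = 3 - 5 = -2.
Computing the Kauffman bracket via state sum. There are 2^8 = 256 states.
Smooth each crossing (0=||, 1=⌣⌢); contribution A^(Σ sign_k(1-2s_k)) * d^(L-1).
Tabulate the states by total A-exponent and number of loops L (A-exp: L × count):
  A^8: L=6 ×1
  A^6: L=5 ×8
  A^4: L=4 ×27, L=6 ×1
  A^2: L=3 ×50, L=5 ×6
  A^0: L=2 ×53, L=4 ×17
  A^-2: L=1 ×27, L=3 ×28, L=5 ×1
  A^-4: L=2 ×24, L=4 ×4
  A^-6: L=3 ×8
  A^-8: L=4 ×1
Each group contributes A^e * Σ count * d^(L-1):
Powers of d = -A^2 - A^-2: d^2 = A^4 + 2 + A^-4; d^3 = -A^6 - 3*A^2 - 3*A^-2 - A^-6; d^4 = A^8 + 4*A^4 + 6 + 4*A^-4 + A^-8; d^5 = -A^10 - 5*A^6 - 10*A^2 - 10*A^-2 - 5*A^-6 - A^-10.
  A^8 * (d^5) = -A^18 - 5*A^14 - 10*A^10 - 10*A^6 - 5*A^2 - A^-2
  A^6 * (8*d^4) = 8*A^14 + 32*A^10 + 48*A^6 + 32*A^2 + 8*A^-2
  A^4 * (27*d^3 + d^5) = -A^14 - 32*A^10 - 91*A^6 - 91*A^2 - 32*A^-2 - A^-6
  A^2 * (50*d^2 + 6*d^4) = 6*A^10 + 74*A^6 + 136*A^2 + 74*A^-2 + 6*A^-6
  A^0 * (53*d + 17*d^3) = -17*A^6 - 104*A^2 - 104*A^-2 - 17*A^-6
  A^-2 * (27 + 28*d^2 + d^4) = A^6 + 32*A^2 + 89*A^-2 + 32*A^-6 + A^-10
  A^-4 * (24*d + 4*d^3) = -4*A^2 - 36*A^-2 - 36*A^-6 - 4*A^-10
  A^-6 * (8*d^2) = 8*A^-2 + 16*A^-6 + 8*A^-10
  A^-8 * (d^3) = -A^-2 - 3*A^-6 - 3*A^-10 - A^-14
Summing the groups: <K> = -A^18 + 2*A^14 - 4*A^10 + 5*A^6 - 4*A^2 + 5*A^-2 - 3*A^-6 + 2*A^-10 - A^-14
Normalise by the writhe: (-A^3)^(-w) = (-A^3)^(2) = A^6, so f(A) = A^6 * <K> = -A^24 + 2*A^20 - 4*A^16 + 5*A^12 - 4*A^8 + 5*A^4 - 3 + 2*A^-4 - A^-8.
Substitute A = t^(-1/4), i.e. A^e → t^(-e/4): V(t) = -t^2 + 2*t - 3 + 5*t^-1 - 4*t^-2 + 5*t^-3 - 4*t^-4 + 2*t^-5 - t^-6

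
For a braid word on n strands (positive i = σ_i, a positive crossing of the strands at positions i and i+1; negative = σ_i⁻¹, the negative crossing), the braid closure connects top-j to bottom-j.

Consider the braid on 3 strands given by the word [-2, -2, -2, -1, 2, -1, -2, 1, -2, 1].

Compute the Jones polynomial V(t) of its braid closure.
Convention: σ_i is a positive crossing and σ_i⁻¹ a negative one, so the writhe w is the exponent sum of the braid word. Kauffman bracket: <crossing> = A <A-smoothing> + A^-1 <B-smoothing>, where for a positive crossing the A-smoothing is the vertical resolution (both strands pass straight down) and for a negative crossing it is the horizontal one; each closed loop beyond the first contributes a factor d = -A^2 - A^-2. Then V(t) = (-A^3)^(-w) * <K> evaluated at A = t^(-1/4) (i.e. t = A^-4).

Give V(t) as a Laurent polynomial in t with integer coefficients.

-1 + 3*t^-1 - 3*t^-2 + 5*t^-3 - 5*t^-4 + 4*t^-5 - 3*t^-6 + 2*t^-7 - t^-8

Derivation:
Braid: s2^-1 s2^-1 s2^-1 s1^-1 s2 s1^-1 s2^-1 s1 s2^-1 s1 on 3 strands, 10 crossings.
Writhe w = (#positive) - (#negative) = 3 - 7 = -4.
Enumerate smoothing states for the bracket polynomial. There are 2^10 = 1024 states.
Each crossing splits two ways (0=vertical, 1=horizontal). The state's weight is A^(#A-smoothings - #B-smoothings) * d^(loops - 1).
Tabulate the states by total A-exponent and number of loops L (A-exp: L × count):
  A^10: L=6 ×1
  A^8: L=5 ×10
  A^6: L=4 ×41, L=6 ×4
  A^4: L=3 ×88, L=5 ×31, L=7 ×1
  A^2: L=2 ×102, L=4 ×99, L=6 ×9
  A^0: L=1 ×54, L=3 ×162, L=5 ×36
  A^-2: L=2 ×134, L=4 ×74, L=6 ×2
  A^-4: L=1 ×30, L=3 ×82, L=5 ×8
  A^-6: L=2 ×32, L=4 ×13
  A^-8: L=1 ×3, L=3 ×7
  A^-10: L=2 ×1
Each group contributes A^e * Σ count * d^(L-1):
Powers of d = -A^2 - A^-2: d^2 = A^4 + 2 + A^-4; d^3 = -A^6 - 3*A^2 - 3*A^-2 - A^-6; d^4 = A^8 + 4*A^4 + 6 + 4*A^-4 + A^-8; d^5 = -A^10 - 5*A^6 - 10*A^2 - 10*A^-2 - 5*A^-6 - A^-10; d^6 = A^12 + 6*A^8 + 15*A^4 + 20 + 15*A^-4 + 6*A^-8 + A^-12.
  A^10 * (d^5) = -A^20 - 5*A^16 - 10*A^12 - 10*A^8 - 5*A^4 - 1
  A^8 * (10*d^4) = 10*A^16 + 40*A^12 + 60*A^8 + 40*A^4 + 10
  A^6 * (41*d^3 + 4*d^5) = -4*A^16 - 61*A^12 - 163*A^8 - 163*A^4 - 61 - 4*A^-4
  A^4 * (88*d^2 + 31*d^4 + d^6) = A^16 + 37*A^12 + 227*A^8 + 382*A^4 + 227 + 37*A^-4 + A^-8
  A^2 * (102*d + 99*d^3 + 9*d^5) = -9*A^12 - 144*A^8 - 489*A^4 - 489 - 144*A^-4 - 9*A^-8
  A^0 * (54 + 162*d^2 + 36*d^4) = 36*A^8 + 306*A^4 + 594 + 306*A^-4 + 36*A^-8
  A^-2 * (134*d + 74*d^3 + 2*d^5) = -2*A^8 - 84*A^4 - 376 - 376*A^-4 - 84*A^-8 - 2*A^-12
  A^-4 * (30 + 82*d^2 + 8*d^4) = 8*A^4 + 114 + 242*A^-4 + 114*A^-8 + 8*A^-12
  A^-6 * (32*d + 13*d^3) = -13 - 71*A^-4 - 71*A^-8 - 13*A^-12
  A^-8 * (3 + 7*d^2) = 7*A^-4 + 17*A^-8 + 7*A^-12
  A^-10 * (d) = -A^-8 - A^-12
Summing the groups: <K> = -A^20 + 2*A^16 - 3*A^12 + 4*A^8 - 5*A^4 + 5 - 3*A^-4 + 3*A^-8 - A^-12
Normalise by the writhe: (-A^3)^(-w) = (-A^3)^(4) = A^12, so f(A) = A^12 * <K> = -A^32 + 2*A^28 - 3*A^24 + 4*A^20 - 5*A^16 + 5*A^12 - 3*A^8 + 3*A^4 - 1.
Substitute A = t^(-1/4), i.e. A^e → t^(-e/4): V(t) = -1 + 3*t^-1 - 3*t^-2 + 5*t^-3 - 5*t^-4 + 4*t^-5 - 3*t^-6 + 2*t^-7 - t^-8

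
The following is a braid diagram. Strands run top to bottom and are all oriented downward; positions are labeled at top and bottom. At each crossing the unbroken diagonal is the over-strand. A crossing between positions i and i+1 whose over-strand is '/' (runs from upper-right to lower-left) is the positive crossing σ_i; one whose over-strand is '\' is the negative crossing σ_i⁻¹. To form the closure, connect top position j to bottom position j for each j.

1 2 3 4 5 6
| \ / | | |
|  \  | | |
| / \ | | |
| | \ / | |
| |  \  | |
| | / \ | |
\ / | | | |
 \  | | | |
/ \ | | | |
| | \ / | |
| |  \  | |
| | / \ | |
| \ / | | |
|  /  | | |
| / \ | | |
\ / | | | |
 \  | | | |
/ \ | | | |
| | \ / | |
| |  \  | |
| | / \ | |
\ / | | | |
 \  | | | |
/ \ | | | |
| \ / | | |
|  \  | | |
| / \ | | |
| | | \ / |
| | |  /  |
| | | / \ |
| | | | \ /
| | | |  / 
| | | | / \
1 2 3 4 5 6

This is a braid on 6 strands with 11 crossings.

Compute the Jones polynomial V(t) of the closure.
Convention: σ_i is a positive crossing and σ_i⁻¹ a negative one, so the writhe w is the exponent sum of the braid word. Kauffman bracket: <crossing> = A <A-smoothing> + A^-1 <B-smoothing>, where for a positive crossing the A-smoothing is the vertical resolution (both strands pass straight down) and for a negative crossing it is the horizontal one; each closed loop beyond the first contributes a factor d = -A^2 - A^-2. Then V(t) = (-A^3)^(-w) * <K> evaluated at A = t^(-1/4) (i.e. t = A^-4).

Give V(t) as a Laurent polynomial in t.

t^-2 - 2*t^-3 + 5*t^-4 - 5*t^-5 + 6*t^-6 - 6*t^-7 + 4*t^-8 - 3*t^-9 + t^-10

Derivation:
Reading the diagram top to bottom ('/'-over between positions i,i+1 = s_i, '\'-over = s_i^-1): braid word = s2^-1 s3^-1 s1^-1 s3^-1 s2 s1^-1 s3^-1 s1^-1 s2^-1 s4 s5.
The presented braid s2^-1 s3^-1 s1^-1 s3^-1 s2 s1^-1 s3^-1 s1^-1 s2^-1 s4 s5 on 6 strands reduces by inverse Markov moves (closure unchanged at each step):
  Destabilize: the word has the form β·s5 where s5 occurs only as the final letter (β ∈ B_5); drop it and the last strand → 5 strands.
  Destabilize: the word has the form β·s4 where s4 occurs only as the final letter (β ∈ B_4); drop it and the last strand → 4 strands.
Reduced to β = s2^-1 s3^-1 s1^-1 s3^-1 s2 s1^-1 s3^-1 s1^-1 s2^-1 on 4 strands, 9 crossings.
Compute on β:
Braid: s2^-1 s3^-1 s1^-1 s3^-1 s2 s1^-1 s3^-1 s1^-1 s2^-1 on 4 strands, 9 crossings.
Writhe w = (#positive) - (#negative) = 1 - 8 = -7.
State-sum expansion of <K>. There are 2^9 = 512 states.
Smooth each crossing (0=||, 1=⌣⌢); contribution A^(Σ sign_k(1-2s_k)) * d^(L-1).
Tabulate the states by total A-exponent and number of loops L (A-exp: L × count):
  A^9: L=6 ×1
  A^7: L=5 ×9
  A^5: L=4 ×35, L=6 ×1
  A^3: L=3 ×74, L=5 ×10
  A^1: L=2 ×85, L=4 ×41
  A^-1: L=1 ×42, L=3 ×80, L=5 ×4
  A^-3: L=2 ×65, L=4 ×19
  A^-5: L=1 ×9, L=3 ×26, L=5 ×1
  A^-7: L=2 ×6, L=4 ×3
  A^-9: L=3 ×1
Each group contributes A^e * Σ count * d^(L-1):
Powers of d = -A^2 - A^-2: d^2 = A^4 + 2 + A^-4; d^3 = -A^6 - 3*A^2 - 3*A^-2 - A^-6; d^4 = A^8 + 4*A^4 + 6 + 4*A^-4 + A^-8; d^5 = -A^10 - 5*A^6 - 10*A^2 - 10*A^-2 - 5*A^-6 - A^-10.
  A^9 * (d^5) = -A^19 - 5*A^15 - 10*A^11 - 10*A^7 - 5*A^3 - A^-1
  A^7 * (9*d^4) = 9*A^15 + 36*A^11 + 54*A^7 + 36*A^3 + 9*A^-1
  A^5 * (35*d^3 + d^5) = -A^15 - 40*A^11 - 115*A^7 - 115*A^3 - 40*A^-1 - A^-5
  A^3 * (74*d^2 + 10*d^4) = 10*A^11 + 114*A^7 + 208*A^3 + 114*A^-1 + 10*A^-5
  A^1 * (85*d + 41*d^3) = -41*A^7 - 208*A^3 - 208*A^-1 - 41*A^-5
  A^-1 * (42 + 80*d^2 + 4*d^4) = 4*A^7 + 96*A^3 + 226*A^-1 + 96*A^-5 + 4*A^-9
  A^-3 * (65*d + 19*d^3) = -19*A^3 - 122*A^-1 - 122*A^-5 - 19*A^-9
  A^-5 * (9 + 26*d^2 + d^4) = A^3 + 30*A^-1 + 67*A^-5 + 30*A^-9 + A^-13
  A^-7 * (6*d + 3*d^3) = -3*A^-1 - 15*A^-5 - 15*A^-9 - 3*A^-13
  A^-9 * (d^2) = A^-5 + 2*A^-9 + A^-13
Summing the groups: <K> = -A^19 + 3*A^15 - 4*A^11 + 6*A^7 - 6*A^3 + 5*A^-1 - 5*A^-5 + 2*A^-9 - A^-13
Normalise by the writhe: (-A^3)^(-w) = (-A^3)^(7) = -A^21, so f(A) = -A^21 * <K> = A^40 - 3*A^36 + 4*A^32 - 6*A^28 + 6*A^24 - 5*A^20 + 5*A^16 - 2*A^12 + A^8.
Substitute A = t^(-1/4), i.e. A^e → t^(-e/4): V(t) = t^-2 - 2*t^-3 + 5*t^-4 - 5*t^-5 + 6*t^-6 - 6*t^-7 + 4*t^-8 - 3*t^-9 + t^-10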